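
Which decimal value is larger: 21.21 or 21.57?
21.57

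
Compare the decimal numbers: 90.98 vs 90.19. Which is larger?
90.98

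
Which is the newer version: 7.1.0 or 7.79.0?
7.79.0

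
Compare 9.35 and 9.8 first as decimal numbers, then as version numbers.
As decimals: 9.35 < 9.8. As versions: v9.35 > v9.8 (minor version 35 > 8).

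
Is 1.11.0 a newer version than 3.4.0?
No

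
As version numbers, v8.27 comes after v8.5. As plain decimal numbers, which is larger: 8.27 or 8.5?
8.5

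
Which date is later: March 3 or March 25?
March 25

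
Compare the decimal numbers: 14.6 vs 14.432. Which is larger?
14.6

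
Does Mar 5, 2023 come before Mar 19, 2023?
Yes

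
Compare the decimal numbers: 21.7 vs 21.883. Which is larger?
21.883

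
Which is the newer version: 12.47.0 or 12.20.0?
12.47.0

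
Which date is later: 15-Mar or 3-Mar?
15-Mar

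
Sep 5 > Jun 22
True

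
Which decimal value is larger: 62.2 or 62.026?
62.2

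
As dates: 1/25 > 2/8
False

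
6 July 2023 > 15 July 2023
False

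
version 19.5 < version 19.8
True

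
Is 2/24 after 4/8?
No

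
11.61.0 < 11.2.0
False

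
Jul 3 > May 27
True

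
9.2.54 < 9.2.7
False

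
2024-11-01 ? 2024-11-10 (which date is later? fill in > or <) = <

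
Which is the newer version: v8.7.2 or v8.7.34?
v8.7.34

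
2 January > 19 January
False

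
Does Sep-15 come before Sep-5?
No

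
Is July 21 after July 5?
Yes. Day 21 comes after day 5 in July — this is a date comparison, not a decimal one (the decimal 7.21 would be smaller than 7.5).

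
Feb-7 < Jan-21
False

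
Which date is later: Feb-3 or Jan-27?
Feb-3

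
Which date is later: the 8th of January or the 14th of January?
the 14th of January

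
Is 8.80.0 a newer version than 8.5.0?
Yes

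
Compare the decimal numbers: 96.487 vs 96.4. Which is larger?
96.487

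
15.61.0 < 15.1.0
False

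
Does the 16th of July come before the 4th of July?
No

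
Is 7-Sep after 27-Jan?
Yes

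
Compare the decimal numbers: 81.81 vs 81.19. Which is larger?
81.81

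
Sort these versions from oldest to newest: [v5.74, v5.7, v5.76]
[v5.7, v5.74, v5.76]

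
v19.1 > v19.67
False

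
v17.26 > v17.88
False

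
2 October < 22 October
True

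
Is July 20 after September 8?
No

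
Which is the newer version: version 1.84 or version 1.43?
version 1.84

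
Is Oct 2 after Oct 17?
No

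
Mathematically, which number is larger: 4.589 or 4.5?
4.589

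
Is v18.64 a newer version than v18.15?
Yes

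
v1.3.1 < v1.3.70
True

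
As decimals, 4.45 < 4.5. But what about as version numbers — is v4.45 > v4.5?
True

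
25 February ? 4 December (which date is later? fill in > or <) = <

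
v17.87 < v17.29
False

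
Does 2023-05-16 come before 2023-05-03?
No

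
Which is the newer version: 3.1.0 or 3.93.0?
3.93.0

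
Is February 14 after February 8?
Yes. Day 14 comes after day 8 in February — this is a date comparison, not a decimal one (the decimal 2.14 would be smaller than 2.8).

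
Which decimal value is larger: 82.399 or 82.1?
82.399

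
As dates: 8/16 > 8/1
True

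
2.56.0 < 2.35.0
False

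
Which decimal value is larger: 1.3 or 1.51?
1.51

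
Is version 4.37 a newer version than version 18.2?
No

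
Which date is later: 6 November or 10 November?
10 November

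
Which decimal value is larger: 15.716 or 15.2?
15.716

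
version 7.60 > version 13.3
False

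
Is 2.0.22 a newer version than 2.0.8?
Yes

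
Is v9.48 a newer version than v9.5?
Yes. Version numbers are compared segment by segment as integers, not as decimals: minor version 48 > 5, so v9.48 > v9.5 (even though the decimal 9.48 < 9.5).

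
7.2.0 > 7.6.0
False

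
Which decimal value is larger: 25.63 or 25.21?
25.63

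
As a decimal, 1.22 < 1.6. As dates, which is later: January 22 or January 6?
January 22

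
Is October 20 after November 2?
No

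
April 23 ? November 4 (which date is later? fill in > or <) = <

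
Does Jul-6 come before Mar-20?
No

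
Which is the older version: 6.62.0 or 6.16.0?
6.16.0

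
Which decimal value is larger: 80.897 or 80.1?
80.897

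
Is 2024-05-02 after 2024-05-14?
No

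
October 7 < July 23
False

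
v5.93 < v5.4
False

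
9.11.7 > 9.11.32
False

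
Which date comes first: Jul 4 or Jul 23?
Jul 4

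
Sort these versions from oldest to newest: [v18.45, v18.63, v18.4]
[v18.4, v18.45, v18.63]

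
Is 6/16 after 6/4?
Yes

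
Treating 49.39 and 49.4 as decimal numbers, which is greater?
49.4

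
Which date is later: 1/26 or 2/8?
2/8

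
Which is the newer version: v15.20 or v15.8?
v15.20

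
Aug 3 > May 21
True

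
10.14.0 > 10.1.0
True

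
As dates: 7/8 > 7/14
False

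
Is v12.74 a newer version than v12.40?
Yes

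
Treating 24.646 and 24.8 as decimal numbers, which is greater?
24.8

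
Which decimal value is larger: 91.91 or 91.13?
91.91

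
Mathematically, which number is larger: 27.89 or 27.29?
27.89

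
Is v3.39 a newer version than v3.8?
Yes. Version numbers are compared segment by segment as integers, not as decimals: minor version 39 > 8, so v3.39 > v3.8 (even though the decimal 3.39 < 3.8).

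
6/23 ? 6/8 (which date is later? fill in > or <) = >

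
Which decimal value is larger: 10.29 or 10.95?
10.95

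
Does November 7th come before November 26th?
Yes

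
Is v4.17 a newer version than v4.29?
No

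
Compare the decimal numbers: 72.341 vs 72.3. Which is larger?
72.341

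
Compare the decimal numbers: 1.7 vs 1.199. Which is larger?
1.7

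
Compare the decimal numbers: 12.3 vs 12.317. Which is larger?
12.317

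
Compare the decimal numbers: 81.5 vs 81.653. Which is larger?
81.653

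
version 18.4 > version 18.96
False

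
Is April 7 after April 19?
No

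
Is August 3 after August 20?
No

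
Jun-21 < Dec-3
True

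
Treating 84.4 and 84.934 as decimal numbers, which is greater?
84.934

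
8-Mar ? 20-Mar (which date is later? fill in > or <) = <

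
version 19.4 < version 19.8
True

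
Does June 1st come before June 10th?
Yes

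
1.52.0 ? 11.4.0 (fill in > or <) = <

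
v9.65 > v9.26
True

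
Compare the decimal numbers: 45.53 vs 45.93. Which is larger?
45.93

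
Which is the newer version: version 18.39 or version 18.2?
version 18.39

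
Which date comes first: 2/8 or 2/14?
2/8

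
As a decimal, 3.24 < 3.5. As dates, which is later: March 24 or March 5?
March 24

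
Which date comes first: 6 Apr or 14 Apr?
6 Apr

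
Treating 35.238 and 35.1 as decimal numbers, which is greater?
35.238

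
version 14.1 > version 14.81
False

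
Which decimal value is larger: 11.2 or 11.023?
11.2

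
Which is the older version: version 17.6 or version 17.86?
version 17.6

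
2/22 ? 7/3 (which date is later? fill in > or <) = <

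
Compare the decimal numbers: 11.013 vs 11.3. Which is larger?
11.3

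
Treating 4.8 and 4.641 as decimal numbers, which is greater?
4.8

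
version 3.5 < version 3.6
True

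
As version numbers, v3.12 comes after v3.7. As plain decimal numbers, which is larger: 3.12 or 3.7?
3.7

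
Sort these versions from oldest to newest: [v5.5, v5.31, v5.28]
[v5.5, v5.28, v5.31]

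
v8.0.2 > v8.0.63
False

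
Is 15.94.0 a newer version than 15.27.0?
Yes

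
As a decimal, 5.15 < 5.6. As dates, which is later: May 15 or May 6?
May 15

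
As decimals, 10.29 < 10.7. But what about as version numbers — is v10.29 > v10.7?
True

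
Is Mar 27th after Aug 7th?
No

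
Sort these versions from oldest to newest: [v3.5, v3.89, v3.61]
[v3.5, v3.61, v3.89]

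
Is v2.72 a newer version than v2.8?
Yes. Version numbers are compared segment by segment as integers, not as decimals: minor version 72 > 8, so v2.72 > v2.8 (even though the decimal 2.72 < 2.8).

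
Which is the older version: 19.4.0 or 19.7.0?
19.4.0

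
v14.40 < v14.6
False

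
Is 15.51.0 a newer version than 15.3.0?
Yes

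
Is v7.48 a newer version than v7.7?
Yes. Version numbers are compared segment by segment as integers, not as decimals: minor version 48 > 7, so v7.48 > v7.7 (even though the decimal 7.48 < 7.7).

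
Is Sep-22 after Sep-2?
Yes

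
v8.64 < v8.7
False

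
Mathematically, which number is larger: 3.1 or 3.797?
3.797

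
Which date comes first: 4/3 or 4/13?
4/3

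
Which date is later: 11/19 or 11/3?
11/19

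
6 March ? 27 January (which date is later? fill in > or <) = >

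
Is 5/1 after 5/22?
No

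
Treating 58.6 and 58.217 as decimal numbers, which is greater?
58.6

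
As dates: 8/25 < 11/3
True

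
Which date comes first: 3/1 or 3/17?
3/1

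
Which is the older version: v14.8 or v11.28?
v11.28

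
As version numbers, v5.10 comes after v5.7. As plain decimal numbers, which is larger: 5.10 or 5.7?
5.7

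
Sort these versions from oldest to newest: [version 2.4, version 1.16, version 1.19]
[version 1.16, version 1.19, version 2.4]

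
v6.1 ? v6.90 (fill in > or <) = <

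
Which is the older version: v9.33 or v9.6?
v9.6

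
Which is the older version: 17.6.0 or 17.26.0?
17.6.0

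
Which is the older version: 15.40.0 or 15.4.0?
15.4.0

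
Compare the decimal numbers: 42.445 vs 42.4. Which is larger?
42.445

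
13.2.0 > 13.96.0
False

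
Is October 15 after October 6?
Yes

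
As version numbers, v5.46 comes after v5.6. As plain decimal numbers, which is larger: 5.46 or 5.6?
5.6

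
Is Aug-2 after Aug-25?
No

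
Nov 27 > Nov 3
True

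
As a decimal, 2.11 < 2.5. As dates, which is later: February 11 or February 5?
February 11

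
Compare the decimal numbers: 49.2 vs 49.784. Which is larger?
49.784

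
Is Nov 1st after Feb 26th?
Yes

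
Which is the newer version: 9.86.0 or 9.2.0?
9.86.0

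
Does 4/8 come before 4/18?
Yes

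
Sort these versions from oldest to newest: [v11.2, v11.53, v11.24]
[v11.2, v11.24, v11.53]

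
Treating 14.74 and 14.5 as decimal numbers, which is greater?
14.74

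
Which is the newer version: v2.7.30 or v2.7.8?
v2.7.30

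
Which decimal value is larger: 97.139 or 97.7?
97.7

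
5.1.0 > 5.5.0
False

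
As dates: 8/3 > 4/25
True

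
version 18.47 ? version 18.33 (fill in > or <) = >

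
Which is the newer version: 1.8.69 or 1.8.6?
1.8.69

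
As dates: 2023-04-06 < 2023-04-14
True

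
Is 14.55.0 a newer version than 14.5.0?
Yes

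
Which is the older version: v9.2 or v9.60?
v9.2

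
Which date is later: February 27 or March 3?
March 3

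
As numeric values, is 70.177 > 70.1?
True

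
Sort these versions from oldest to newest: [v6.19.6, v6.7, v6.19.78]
[v6.7, v6.19.6, v6.19.78]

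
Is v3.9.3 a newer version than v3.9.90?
No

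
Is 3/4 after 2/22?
Yes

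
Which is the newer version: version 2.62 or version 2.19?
version 2.62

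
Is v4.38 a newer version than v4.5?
Yes. Version numbers are compared segment by segment as integers, not as decimals: minor version 38 > 5, so v4.38 > v4.5 (even though the decimal 4.38 < 4.5).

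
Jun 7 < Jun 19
True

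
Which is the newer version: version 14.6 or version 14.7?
version 14.7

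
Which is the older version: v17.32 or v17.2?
v17.2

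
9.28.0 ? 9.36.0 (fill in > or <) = <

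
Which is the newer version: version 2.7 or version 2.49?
version 2.49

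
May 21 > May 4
True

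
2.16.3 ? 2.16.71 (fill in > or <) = <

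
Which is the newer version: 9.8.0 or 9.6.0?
9.8.0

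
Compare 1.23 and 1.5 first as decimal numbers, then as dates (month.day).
As decimals: 1.23 < 1.5. As dates: 1/23 is later than 1/5 (day 23 > day 5).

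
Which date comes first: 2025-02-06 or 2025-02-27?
2025-02-06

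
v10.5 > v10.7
False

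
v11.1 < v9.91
False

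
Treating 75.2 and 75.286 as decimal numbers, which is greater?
75.286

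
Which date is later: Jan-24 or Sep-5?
Sep-5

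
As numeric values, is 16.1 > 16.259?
False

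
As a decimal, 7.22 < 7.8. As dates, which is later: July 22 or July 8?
July 22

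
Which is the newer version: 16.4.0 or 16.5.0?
16.5.0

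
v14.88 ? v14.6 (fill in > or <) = >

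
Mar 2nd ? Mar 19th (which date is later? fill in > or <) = <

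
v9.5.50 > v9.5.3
True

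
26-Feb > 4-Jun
False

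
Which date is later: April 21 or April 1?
April 21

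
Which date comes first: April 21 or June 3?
April 21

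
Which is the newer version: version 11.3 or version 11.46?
version 11.46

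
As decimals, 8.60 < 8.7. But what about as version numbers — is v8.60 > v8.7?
True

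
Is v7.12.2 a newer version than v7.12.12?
No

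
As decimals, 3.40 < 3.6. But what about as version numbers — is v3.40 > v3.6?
True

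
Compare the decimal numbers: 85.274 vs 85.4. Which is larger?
85.4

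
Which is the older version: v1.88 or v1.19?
v1.19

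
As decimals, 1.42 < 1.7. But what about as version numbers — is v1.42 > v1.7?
True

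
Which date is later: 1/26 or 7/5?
7/5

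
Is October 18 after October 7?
Yes. Day 18 comes after day 7 in October — this is a date comparison, not a decimal one (the decimal 10.18 would be smaller than 10.7).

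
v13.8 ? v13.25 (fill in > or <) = <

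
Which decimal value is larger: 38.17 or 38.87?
38.87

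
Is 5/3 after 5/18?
No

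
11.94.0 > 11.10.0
True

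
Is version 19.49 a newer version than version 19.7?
Yes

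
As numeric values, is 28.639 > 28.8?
False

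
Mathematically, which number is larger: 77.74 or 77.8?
77.8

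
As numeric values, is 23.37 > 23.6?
False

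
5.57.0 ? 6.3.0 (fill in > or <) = <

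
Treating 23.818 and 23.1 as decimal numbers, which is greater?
23.818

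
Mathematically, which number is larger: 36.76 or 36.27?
36.76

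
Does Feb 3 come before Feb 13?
Yes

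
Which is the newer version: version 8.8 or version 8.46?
version 8.46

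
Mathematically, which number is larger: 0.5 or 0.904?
0.904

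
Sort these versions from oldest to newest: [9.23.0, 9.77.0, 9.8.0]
[9.8.0, 9.23.0, 9.77.0]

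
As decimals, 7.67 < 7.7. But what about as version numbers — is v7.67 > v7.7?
True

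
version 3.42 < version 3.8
False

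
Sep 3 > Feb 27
True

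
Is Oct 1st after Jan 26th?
Yes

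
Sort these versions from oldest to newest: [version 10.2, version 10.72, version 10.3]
[version 10.2, version 10.3, version 10.72]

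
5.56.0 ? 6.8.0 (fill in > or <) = <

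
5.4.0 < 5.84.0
True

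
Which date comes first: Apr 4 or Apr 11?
Apr 4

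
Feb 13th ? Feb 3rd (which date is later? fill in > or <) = >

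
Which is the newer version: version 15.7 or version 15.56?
version 15.56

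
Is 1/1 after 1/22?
No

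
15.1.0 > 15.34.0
False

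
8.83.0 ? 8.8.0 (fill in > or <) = >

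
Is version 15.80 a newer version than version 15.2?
Yes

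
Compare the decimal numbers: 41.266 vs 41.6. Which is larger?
41.6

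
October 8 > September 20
True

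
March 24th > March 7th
True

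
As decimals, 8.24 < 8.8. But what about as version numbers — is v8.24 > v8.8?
True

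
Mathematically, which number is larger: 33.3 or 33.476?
33.476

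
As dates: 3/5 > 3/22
False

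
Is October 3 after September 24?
Yes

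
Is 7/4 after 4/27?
Yes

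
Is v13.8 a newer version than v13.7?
Yes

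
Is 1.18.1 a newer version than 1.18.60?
No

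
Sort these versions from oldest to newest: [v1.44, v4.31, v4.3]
[v1.44, v4.3, v4.31]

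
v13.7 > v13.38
False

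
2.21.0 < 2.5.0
False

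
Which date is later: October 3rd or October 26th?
October 26th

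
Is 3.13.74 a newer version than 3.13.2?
Yes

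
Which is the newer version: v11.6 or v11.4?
v11.6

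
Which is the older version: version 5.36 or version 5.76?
version 5.36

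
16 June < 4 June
False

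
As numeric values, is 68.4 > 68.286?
True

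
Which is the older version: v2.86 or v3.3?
v2.86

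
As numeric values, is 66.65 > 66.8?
False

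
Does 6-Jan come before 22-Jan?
Yes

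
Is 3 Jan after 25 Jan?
No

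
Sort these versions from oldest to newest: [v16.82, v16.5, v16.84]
[v16.5, v16.82, v16.84]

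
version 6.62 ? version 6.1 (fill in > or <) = >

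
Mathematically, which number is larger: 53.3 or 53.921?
53.921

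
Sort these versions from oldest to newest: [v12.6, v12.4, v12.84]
[v12.4, v12.6, v12.84]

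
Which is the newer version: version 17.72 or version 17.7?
version 17.72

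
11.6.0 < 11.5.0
False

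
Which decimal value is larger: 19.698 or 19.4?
19.698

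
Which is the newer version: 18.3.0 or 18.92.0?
18.92.0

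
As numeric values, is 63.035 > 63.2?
False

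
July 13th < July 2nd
False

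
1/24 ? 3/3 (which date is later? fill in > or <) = <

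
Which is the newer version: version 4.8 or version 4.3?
version 4.8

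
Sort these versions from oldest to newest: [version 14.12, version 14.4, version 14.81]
[version 14.4, version 14.12, version 14.81]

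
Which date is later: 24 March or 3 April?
3 April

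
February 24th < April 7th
True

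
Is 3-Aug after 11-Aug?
No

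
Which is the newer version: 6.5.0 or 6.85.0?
6.85.0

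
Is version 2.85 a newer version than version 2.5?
Yes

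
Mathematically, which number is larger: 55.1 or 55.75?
55.75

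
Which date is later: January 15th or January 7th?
January 15th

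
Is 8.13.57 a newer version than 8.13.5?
Yes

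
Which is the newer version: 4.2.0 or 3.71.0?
4.2.0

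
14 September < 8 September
False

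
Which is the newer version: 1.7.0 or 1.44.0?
1.44.0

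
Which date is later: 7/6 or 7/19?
7/19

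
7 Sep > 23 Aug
True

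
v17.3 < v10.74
False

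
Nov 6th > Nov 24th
False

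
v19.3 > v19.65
False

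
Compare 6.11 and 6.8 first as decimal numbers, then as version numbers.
As decimals: 6.11 < 6.8. As versions: v6.11 > v6.8 (minor version 11 > 8).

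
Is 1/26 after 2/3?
No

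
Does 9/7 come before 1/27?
No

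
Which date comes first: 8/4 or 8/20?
8/4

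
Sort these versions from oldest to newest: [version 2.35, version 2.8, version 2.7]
[version 2.7, version 2.8, version 2.35]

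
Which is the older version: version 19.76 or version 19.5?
version 19.5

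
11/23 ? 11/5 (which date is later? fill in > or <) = >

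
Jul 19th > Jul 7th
True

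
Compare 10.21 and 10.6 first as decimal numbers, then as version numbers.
As decimals: 10.21 < 10.6. As versions: v10.21 > v10.6 (minor version 21 > 6).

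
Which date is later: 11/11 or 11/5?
11/11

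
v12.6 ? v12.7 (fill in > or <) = <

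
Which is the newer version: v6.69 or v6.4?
v6.69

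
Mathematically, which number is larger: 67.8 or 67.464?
67.8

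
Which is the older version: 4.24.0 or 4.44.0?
4.24.0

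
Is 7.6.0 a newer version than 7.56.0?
No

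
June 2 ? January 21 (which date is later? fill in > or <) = >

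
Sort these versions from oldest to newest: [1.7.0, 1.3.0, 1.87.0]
[1.3.0, 1.7.0, 1.87.0]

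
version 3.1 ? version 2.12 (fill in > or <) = >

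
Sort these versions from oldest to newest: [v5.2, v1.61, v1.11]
[v1.11, v1.61, v5.2]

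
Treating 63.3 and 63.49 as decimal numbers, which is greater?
63.49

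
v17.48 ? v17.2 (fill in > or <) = >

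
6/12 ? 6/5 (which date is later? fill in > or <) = >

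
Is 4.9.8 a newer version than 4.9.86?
No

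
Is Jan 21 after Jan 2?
Yes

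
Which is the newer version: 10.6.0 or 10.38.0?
10.38.0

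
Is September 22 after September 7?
Yes. Day 22 comes after day 7 in September — this is a date comparison, not a decimal one (the decimal 9.22 would be smaller than 9.7).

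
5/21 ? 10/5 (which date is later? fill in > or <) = <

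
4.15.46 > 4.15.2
True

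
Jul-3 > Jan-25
True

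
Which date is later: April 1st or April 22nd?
April 22nd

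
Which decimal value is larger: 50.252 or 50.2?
50.252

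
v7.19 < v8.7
True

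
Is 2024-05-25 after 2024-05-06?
Yes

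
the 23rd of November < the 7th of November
False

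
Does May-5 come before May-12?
Yes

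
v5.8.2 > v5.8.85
False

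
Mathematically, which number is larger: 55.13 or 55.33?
55.33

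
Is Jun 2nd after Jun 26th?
No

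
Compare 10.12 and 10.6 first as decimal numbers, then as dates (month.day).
As decimals: 10.12 < 10.6. As dates: 10/12 is later than 10/6 (day 12 > day 6).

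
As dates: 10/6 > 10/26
False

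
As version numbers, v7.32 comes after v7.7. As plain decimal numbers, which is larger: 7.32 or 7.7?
7.7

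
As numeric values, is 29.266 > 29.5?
False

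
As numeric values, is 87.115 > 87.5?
False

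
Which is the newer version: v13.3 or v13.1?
v13.3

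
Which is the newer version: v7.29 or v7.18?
v7.29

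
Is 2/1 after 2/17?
No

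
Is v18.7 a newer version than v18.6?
Yes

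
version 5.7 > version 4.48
True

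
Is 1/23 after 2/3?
No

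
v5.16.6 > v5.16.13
False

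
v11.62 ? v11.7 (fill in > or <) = >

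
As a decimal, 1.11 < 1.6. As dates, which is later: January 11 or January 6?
January 11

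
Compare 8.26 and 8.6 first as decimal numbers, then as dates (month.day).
As decimals: 8.26 < 8.6. As dates: 8/26 is later than 8/6 (day 26 > day 6).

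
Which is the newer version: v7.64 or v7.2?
v7.64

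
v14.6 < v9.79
False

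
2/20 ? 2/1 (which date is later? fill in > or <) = >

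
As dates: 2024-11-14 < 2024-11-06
False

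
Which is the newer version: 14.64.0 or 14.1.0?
14.64.0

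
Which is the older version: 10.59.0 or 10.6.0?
10.6.0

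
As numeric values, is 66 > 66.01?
False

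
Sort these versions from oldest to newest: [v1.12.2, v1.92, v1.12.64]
[v1.12.2, v1.12.64, v1.92]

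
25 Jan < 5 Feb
True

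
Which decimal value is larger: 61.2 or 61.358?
61.358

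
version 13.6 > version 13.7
False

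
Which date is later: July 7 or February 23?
July 7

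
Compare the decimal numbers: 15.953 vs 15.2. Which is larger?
15.953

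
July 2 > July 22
False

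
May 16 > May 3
True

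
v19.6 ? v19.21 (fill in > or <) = <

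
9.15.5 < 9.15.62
True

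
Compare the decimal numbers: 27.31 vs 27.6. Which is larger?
27.6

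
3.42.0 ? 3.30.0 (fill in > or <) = >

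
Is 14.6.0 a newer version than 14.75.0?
No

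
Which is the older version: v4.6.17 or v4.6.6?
v4.6.6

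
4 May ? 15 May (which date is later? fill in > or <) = <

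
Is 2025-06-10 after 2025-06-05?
Yes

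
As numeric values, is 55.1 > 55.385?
False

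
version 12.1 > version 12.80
False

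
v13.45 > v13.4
True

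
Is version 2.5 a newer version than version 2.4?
Yes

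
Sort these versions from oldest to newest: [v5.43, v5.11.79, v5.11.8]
[v5.11.8, v5.11.79, v5.43]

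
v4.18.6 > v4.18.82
False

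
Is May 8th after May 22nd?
No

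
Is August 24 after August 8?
Yes. Day 24 comes after day 8 in August — this is a date comparison, not a decimal one (the decimal 8.24 would be smaller than 8.8).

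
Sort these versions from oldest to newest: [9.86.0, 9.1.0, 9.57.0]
[9.1.0, 9.57.0, 9.86.0]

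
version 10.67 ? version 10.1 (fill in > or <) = >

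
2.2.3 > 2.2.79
False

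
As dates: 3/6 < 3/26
True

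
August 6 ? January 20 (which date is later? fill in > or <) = >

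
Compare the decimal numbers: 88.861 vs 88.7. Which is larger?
88.861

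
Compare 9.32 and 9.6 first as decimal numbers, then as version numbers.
As decimals: 9.32 < 9.6. As versions: v9.32 > v9.6 (minor version 32 > 6).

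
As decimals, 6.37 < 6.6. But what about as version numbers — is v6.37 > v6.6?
True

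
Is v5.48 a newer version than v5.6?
Yes. Version numbers are compared segment by segment as integers, not as decimals: minor version 48 > 6, so v5.48 > v5.6 (even though the decimal 5.48 < 5.6).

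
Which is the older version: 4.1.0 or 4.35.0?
4.1.0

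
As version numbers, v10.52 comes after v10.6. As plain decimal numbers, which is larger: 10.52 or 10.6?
10.6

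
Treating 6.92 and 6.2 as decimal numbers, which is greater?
6.92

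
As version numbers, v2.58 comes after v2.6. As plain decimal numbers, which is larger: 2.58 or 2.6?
2.6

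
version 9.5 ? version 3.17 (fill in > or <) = >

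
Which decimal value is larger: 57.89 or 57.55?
57.89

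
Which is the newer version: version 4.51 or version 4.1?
version 4.51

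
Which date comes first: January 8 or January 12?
January 8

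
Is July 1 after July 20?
No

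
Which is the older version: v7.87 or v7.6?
v7.6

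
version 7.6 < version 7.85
True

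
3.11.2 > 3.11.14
False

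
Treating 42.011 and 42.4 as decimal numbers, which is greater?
42.4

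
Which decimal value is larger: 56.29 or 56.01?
56.29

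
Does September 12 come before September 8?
No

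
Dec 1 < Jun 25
False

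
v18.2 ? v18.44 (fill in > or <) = <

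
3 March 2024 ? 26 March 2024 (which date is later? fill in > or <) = <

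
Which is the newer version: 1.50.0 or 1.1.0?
1.50.0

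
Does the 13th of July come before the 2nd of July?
No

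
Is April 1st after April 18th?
No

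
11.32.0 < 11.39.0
True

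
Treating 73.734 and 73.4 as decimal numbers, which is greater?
73.734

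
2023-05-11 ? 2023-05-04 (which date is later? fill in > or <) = >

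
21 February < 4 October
True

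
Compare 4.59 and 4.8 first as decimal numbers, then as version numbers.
As decimals: 4.59 < 4.8. As versions: v4.59 > v4.8 (minor version 59 > 8).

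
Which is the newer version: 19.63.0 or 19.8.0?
19.63.0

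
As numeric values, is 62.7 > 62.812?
False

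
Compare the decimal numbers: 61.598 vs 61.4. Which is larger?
61.598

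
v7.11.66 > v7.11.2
True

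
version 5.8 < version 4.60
False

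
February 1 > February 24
False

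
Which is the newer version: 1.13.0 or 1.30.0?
1.30.0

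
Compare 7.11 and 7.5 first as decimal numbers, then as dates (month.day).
As decimals: 7.11 < 7.5. As dates: 7/11 is later than 7/5 (day 11 > day 5).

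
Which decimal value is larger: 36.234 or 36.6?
36.6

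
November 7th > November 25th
False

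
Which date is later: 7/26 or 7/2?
7/26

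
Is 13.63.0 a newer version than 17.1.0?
No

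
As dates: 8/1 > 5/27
True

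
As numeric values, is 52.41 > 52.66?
False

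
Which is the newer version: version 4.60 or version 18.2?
version 18.2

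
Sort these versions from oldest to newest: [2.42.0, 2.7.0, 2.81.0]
[2.7.0, 2.42.0, 2.81.0]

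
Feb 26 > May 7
False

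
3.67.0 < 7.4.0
True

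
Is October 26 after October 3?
Yes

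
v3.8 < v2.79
False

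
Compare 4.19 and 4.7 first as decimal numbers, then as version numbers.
As decimals: 4.19 < 4.7. As versions: v4.19 > v4.7 (minor version 19 > 7).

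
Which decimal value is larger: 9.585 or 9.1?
9.585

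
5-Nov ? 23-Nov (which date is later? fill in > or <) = <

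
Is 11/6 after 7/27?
Yes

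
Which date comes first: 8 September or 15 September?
8 September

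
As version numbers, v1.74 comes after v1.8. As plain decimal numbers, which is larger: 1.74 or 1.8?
1.8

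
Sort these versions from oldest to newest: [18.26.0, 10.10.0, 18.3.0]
[10.10.0, 18.3.0, 18.26.0]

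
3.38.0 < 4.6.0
True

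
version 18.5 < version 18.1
False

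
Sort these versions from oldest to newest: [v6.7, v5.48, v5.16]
[v5.16, v5.48, v6.7]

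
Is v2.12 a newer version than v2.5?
Yes. Version numbers are compared segment by segment as integers, not as decimals: minor version 12 > 5, so v2.12 > v2.5 (even though the decimal 2.12 < 2.5).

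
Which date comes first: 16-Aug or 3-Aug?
3-Aug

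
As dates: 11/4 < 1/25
False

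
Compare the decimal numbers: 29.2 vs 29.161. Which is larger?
29.2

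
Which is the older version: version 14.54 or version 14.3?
version 14.3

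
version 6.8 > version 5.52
True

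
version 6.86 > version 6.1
True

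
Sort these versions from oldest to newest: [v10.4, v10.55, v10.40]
[v10.4, v10.40, v10.55]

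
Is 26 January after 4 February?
No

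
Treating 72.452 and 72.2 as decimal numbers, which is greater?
72.452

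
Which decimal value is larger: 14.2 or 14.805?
14.805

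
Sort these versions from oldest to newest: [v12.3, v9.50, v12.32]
[v9.50, v12.3, v12.32]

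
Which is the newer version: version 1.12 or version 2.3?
version 2.3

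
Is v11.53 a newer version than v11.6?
Yes. Version numbers are compared segment by segment as integers, not as decimals: minor version 53 > 6, so v11.53 > v11.6 (even though the decimal 11.53 < 11.6).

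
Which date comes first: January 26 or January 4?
January 4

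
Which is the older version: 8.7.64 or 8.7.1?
8.7.1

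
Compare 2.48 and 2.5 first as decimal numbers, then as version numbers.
As decimals: 2.48 < 2.5. As versions: v2.48 > v2.5 (minor version 48 > 5).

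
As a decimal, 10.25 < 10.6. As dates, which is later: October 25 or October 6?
October 25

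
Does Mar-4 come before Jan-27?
No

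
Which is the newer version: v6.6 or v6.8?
v6.8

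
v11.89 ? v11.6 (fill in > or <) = >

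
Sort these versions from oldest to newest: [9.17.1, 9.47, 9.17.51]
[9.17.1, 9.17.51, 9.47]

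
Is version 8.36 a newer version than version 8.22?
Yes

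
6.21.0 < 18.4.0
True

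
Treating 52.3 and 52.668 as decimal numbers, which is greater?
52.668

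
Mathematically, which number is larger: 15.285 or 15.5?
15.5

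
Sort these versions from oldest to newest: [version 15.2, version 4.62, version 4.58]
[version 4.58, version 4.62, version 15.2]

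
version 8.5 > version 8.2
True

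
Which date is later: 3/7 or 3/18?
3/18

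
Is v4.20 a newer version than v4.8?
Yes. Version numbers are compared segment by segment as integers, not as decimals: minor version 20 > 8, so v4.20 > v4.8 (even though the decimal 4.20 < 4.8).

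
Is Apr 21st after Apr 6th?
Yes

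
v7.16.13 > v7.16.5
True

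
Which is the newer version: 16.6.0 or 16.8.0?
16.8.0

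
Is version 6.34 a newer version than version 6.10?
Yes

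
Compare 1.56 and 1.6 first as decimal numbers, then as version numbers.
As decimals: 1.56 < 1.6. As versions: v1.56 > v1.6 (minor version 56 > 6).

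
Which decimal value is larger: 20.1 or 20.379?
20.379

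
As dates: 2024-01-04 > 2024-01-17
False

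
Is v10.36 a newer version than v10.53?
No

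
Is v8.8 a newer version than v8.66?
No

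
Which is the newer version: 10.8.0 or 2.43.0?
10.8.0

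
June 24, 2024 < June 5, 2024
False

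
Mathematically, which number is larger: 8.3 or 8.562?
8.562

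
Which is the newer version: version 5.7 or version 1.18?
version 5.7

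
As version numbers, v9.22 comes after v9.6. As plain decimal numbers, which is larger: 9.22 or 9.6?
9.6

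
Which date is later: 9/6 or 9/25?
9/25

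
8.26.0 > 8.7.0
True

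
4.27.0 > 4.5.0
True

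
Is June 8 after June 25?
No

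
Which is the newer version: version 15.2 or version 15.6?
version 15.6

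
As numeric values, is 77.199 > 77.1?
True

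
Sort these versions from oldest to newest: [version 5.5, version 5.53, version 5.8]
[version 5.5, version 5.8, version 5.53]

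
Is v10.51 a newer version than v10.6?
Yes. Version numbers are compared segment by segment as integers, not as decimals: minor version 51 > 6, so v10.51 > v10.6 (even though the decimal 10.51 < 10.6).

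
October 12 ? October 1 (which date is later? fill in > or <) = >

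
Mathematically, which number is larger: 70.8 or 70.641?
70.8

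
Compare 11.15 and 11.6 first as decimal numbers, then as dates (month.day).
As decimals: 11.15 < 11.6. As dates: 11/15 is later than 11/6 (day 15 > day 6).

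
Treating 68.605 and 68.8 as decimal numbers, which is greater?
68.8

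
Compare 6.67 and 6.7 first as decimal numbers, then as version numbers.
As decimals: 6.67 < 6.7. As versions: v6.67 > v6.7 (minor version 67 > 7).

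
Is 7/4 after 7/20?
No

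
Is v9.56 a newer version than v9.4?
Yes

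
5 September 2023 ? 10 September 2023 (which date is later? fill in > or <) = <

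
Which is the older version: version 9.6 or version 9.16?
version 9.6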